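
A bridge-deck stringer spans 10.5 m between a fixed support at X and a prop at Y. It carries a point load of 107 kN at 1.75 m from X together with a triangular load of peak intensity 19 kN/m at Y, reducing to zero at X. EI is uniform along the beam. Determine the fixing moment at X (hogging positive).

M_X = 265.2 kN·m

Remove the prop at Y; the released (primary) structure is a cantilever built in at X.
Primary-structure tip deflection at Y by superposition:
  point load 107 at a = 1.75: Pa²(3L − a)/(6EI) = 1625/EI
  triangular load, peak 19 at the free end: 11w₀L⁴/(120EI) = 21170/EI
  δ_0 = 22795/EI
Tip deflection under a unit load at Y: L³/(3EI) = 385.9/EI.
Compatibility at Y: δ_0 − R_Y·δ_{YY} = 0, so R_Y = 22795/385.9 = 59.07 kN.
Moment equilibrium about X: M_X = Σ(load moments about X) − R_Y·L = 885.5 − 59.07×10.5 = 265.2 kN·m.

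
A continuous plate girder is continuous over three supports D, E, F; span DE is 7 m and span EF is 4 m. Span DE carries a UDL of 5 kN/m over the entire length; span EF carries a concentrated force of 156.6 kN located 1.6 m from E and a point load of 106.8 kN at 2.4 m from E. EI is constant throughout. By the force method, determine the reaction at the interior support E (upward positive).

R_E = 189.3 kN

Release continuity at E by inserting a hinge; the redundant is the internal moment M_E. The primary structure is two simply-supported spans DE and EF.
Discontinuity in slope at E on the released structure — sum the simple-span end rotations:
  span DE: UDL 5: wL³/(24EI) = 71.46/EI
  span EF: point load 156.6 at a = 1.6: Pab(L + b)/(6LEI) = 160.4/EI
  span EF: point load 106.8 at a = 2.4: Pab(L + b)/(6LEI) = 95.69/EI
  relative rotation θ_0 = (71.46 + 256.1)/EI = 327.5/EI
A unit hogging moment at E produces rotation L₁/(3EI) + L₂/(3EI) = 3.667/EI.
Compatibility: M_E·(L₁+L₂)/(3EI) = θ_0, giving M_E = 89.32 kN·m (hogging).
Span DE, ΣM about D with M_E applied at E: R_E^{DE}·7 = 122.5 + 89.32, so R_E^{DE} = 30.26 kN and R_D = 35 − 30.26 = 4.74 kN.
Span EF, ΣM about F: R_E^{EF}·4 = 546.7 + 89.32, so R_E^{EF} = 159 kN and R_F = 263.4 − 159 = 104.4 kN.
R_E = 30.26 + 159 = 189.3 kN.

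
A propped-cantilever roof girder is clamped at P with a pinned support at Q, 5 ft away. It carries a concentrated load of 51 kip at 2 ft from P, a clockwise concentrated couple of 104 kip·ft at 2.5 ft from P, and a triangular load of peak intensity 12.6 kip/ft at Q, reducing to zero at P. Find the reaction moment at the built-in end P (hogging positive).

Choose R_Q as the redundant. The primary structure is the cantilever fixed at P.
Free-end deflection of the primary structure under the applied loading (downward +):
  point load 51 at a = 2: Pa²(3L − a)/(6EI) = 442/EI
  clockwise couple 104 at a = 2.5: M₀a(2L − a)/(2EI) = 975/EI
  triangular load, peak 12.6 at the free end: 11w₀L⁴/(120EI) = 721.9/EI
  δ_0 = 2139/EI
Flexibility coefficient — unit upward force at Q: δ_{QQ} = L³/(3EI) = 41.67/EI.
Compatibility at Q: δ_0 − R_Q·δ_{QQ} = 0, so R_Q = 2139/41.67 = 51.33 kip.
Moment equilibrium about P: M_P = Σ(load moments about P) − R_Q·L = 311 − 51.33×5 = 54.34 kip·ft.

M_P = 54.34 kip·ft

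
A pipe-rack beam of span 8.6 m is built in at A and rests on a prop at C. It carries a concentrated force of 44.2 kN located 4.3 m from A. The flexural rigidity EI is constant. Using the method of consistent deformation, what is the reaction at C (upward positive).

R_C = 13.81 kN

Choose R_C as the redundant. The primary structure is the cantilever fixed at A.
Free-end deflection of the primary structure under the applied loading (downward +):
  point load 44.2 at a = 4.3: Pa²(3L − a)/(6EI) = 2929/EI
Tip deflection under a unit load at C: L³/(3EI) = 212/EI.
The prop prevents deflection at C: R_C = δ_0/δ_{CC} = 2929/212 = 13.81 kN.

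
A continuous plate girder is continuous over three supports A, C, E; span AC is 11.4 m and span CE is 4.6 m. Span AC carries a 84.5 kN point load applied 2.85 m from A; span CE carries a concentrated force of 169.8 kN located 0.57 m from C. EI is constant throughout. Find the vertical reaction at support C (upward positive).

R_C = 201.4 kN

Take M_C as the redundant. Released structure: two simple spans AC and CE with a hinge at C.
Rotations at C on the released spans (each span's end-slope, ×1/EI):
  span AC: point load 84.5 at a = 2.85: Pab(L + a)/(6LEI) = 429/EI
  span CE: point load 169.8 at a = 0.57: Pab(L + b)/(6LEI) = 122/EI
  relative rotation θ_0 = (429 + 122)/EI = 550.9/EI
A unit hogging moment at C produces rotation L₁/(3EI) + L₂/(3EI) = 5.333/EI.
Slope continuity at C: θ_0 = M_C·5.333/EI, so M_C = 550.9/5.333 = 103.3 kN·m (hogging).
Span AC, ΣM about A with M_C applied at C: R_C^{AC}·11.4 = 240.8 + 103.3, so R_C^{AC} = 30.19 kN and R_A = 84.5 − 30.19 = 54.31 kN.
Span CE, ΣM about E: R_C^{CE}·4.6 = 684.3 + 103.3, so R_C^{CE} = 171.2 kN and R_E = 169.8 − 171.2 = -1.416 kN.
R_C = 30.19 + 171.2 = 201.4 kN.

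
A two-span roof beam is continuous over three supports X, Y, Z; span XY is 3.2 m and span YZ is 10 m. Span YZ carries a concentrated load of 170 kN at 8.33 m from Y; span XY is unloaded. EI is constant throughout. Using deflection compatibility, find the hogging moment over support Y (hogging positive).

Take M_Y as the redundant. Released structure: two simple spans XY and YZ with a hinge at Y.
Discontinuity in slope at Y on the released structure — sum the simple-span end rotations:
  span YZ: point load 170 at a = 8.33: Pab(L + b)/(6LEI) = 460/EI
  relative rotation θ_0 = (0 + 460)/EI = 460/EI
A unit hogging moment at Y produces rotation L₁/(3EI) + L₂/(3EI) = 4.4/EI.
Compatibility: M_Y·(L₁+L₂)/(3EI) = θ_0, giving M_Y = 104.5 kN·m (hogging).

M_Y = 104.5 kN·m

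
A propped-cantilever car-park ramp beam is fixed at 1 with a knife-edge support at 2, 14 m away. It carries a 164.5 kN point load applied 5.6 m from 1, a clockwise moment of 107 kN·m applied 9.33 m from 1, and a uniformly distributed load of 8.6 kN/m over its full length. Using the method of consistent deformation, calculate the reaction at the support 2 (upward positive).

R_2 = 89.55 kN

Choose R_2 as the redundant. The primary structure is the cantilever fixed at 1.
Downward deflection at the released point 2 due to the loads:
  point load 164.5 at a = 5.6: Pa²(3L − a)/(6EI) = 31296/EI
  clockwise couple 107 at a = 9.33: M₀a(2L − a)/(2EI) = 9319/EI
  UDL 8.6: wL⁴/(8EI) = 41297/EI
  δ_0 = 81913/EI
Flexibility coefficient — unit upward force at 2: δ_{22} = L³/(3EI) = 914.7/EI.
The prop prevents deflection at 2: R_2 = δ_0/δ_{22} = 81913/914.7 = 89.55 kN.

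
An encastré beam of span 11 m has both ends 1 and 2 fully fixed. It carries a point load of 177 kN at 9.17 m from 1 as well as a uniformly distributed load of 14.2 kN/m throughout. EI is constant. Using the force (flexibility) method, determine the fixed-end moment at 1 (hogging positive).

M_1 = 188.1 kN·m

Release both end moments; the primary structure is a simply-supported span 12 with redundants M_1 and M_2.
On the primary (simply-supported) span, the end slopes from the loading are:
  at 1: point load 177 at a = 9.17: Pab(L + b)/(6LEI) = 577.4/EI
  at 2: point load 177 at a = 9.17: Pab(L + a)/(6LEI) = 907.7/EI
  at 1: UDL 14.2: wL³/(24EI) = 787.5/EI
  at 2: UDL 14.2: wL³/(24EI) = 787.5/EI
  θ_10 = 1365/EI,  θ_20 = 1695/EI
Flexibility coefficients: a unit moment at one end gives L/(3EI) there and L/(6EI) at the far end, so f₁₁ = f₂₂ = 3.667/EI and f₁₂ = f₂₁ = 1.833/EI.
Compatibility — zero rotation at each built-in end:
  3.667 M_1 + 1.833 M_2 = 1365
  1.833 M_1 + 3.667 M_2 = 1695
Solving the pair gives M_1 = 188.1 kN·m and M_2 = 368.3 kN·m (hogging).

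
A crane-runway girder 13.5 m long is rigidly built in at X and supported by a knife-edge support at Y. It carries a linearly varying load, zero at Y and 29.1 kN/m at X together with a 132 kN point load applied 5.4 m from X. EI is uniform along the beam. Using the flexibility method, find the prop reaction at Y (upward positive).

Release the roller at Y. Primary structure: cantilever fixed at X.
Free-end deflection of the primary structure under the applied loading (downward +):
  triangular load, peak 29.1 at the fixed end: w₀L⁴/(30EI) = 32219/EI
  point load 132 at a = 5.4: Pa²(3L − a)/(6EI) = 22517/EI
  δ_0 = 54736/EI
Tip deflection under a unit load at Y: L³/(3EI) = 820.1/EI.
The prop prevents deflection at Y: R_Y = δ_0/δ_{YY} = 54736/820.1 = 66.74 kN.

R_Y = 66.74 kN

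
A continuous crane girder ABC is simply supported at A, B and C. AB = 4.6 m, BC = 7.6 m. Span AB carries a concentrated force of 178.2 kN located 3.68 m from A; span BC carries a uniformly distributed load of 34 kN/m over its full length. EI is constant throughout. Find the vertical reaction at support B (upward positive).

R_B = 340.7 kN

Release continuity at B by inserting a hinge; the redundant is the internal moment M_B. The primary structure is two simply-supported spans AB and BC.
Discontinuity in slope at B on the released structure — sum the simple-span end rotations:
  span AB: point load 178.2 at a = 3.68: Pab(L + a)/(6LEI) = 181/EI
  span BC: UDL 34: wL³/(24EI) = 621.9/EI
  relative rotation θ_0 = (181 + 621.9)/EI = 802.9/EI
A unit hogging moment at B produces rotation L₁/(3EI) + L₂/(3EI) = 4.067/EI.
Slope continuity at B: θ_0 = M_B·4.067/EI, so M_B = 802.9/4.067 = 197.4 kN·m (hogging).
Span AB, ΣM about A with M_B applied at B: R_B^{AB}·4.6 = 655.8 + 197.4, so R_B^{AB} = 185.5 kN and R_A = 178.2 − 185.5 = -7.279 kN.
Span BC, ΣM about C: R_B^{BC}·7.6 = 981.9 + 197.4, so R_B^{BC} = 155.2 kN and R_C = 258.4 − 155.2 = 103.2 kN.
R_B = 185.5 + 155.2 = 340.7 kN.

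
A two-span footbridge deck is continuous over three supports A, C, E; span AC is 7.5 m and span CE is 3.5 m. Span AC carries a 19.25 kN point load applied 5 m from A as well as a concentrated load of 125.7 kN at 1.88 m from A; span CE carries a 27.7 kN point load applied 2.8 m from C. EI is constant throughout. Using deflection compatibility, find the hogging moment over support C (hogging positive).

Take M_C as the redundant. Released structure: two simple spans AC and CE with a hinge at C.
Rotations at C on the released spans (each span's end-slope, ×1/EI):
  span AC: point load 19.25 at a = 5: Pab(L + a)/(6LEI) = 66.84/EI
  span AC: point load 125.7 at a = 1.88: Pab(L + a)/(6LEI) = 276.8/EI
  span CE: point load 27.7 at a = 2.8: Pab(L + b)/(6LEI) = 10.86/EI
  relative rotation θ_0 = (343.7 + 10.86)/EI = 354.5/EI
A unit hogging moment at C produces rotation L₁/(3EI) + L₂/(3EI) = 3.667/EI.
Compatibility: M_C·(L₁+L₂)/(3EI) = θ_0, giving M_C = 96.69 kN·m (hogging).

M_C = 96.69 kN·m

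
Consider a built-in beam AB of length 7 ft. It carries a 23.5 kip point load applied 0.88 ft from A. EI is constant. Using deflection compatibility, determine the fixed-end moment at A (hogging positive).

M_A = 15.81 kip·ft

Take the two fixed-end moments M_A, M_B as redundants; the released structure is the simple span AB.
Simple-span end rotations at A and B under the given loads:
  at A: point load 23.5 at a = 0.88: Pab(L + b)/(6LEI) = 39.54/EI
  at B: point load 23.5 at a = 0.88: Pab(L + a)/(6LEI) = 23.75/EI
  θ_A0 = 39.54/EI,  θ_B0 = 23.75/EI
Flexibility coefficients: a unit moment at one end gives L/(3EI) there and L/(6EI) at the far end, so f₁₁ = f₂₂ = 2.333/EI and f₁₂ = f₂₁ = 1.167/EI.
Compatibility — zero rotation at each built-in end:
  2.333 M_A + 1.167 M_B = 39.54
  1.167 M_A + 2.333 M_B = 23.75
Solving the pair gives M_A = 15.81 kip·ft and M_B = 2.273 kip·ft (hogging).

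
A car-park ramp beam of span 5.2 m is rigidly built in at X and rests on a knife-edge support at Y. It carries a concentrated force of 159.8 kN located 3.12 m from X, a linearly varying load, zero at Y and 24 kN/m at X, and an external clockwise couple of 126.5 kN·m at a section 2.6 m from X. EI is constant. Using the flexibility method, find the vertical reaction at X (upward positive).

Remove the prop at Y; the released (primary) structure is a cantilever built in at X.
Deflection at Y on the released cantilever, summing each load's contribution:
  point load 159.8 at a = 3.12: Pa²(3L − a)/(6EI) = 3236/EI
  triangular load, peak 24 at the fixed end: w₀L⁴/(30EI) = 584.9/EI
  clockwise couple 126.5 at a = 2.6: M₀a(2L − a)/(2EI) = 1283/EI
  δ_0 = 5103/EI
Tip deflection under a unit load at Y: L³/(3EI) = 46.87/EI.
Compatibility at Y: δ_0 − R_Y·δ_{YY} = 0, so R_Y = 5103/46.87 = 108.9 kN.
Vertical equilibrium: R_X = ΣP − R_Y = 222.2 − 108.9 = 113.3 kN.

R_X = 113.3 kN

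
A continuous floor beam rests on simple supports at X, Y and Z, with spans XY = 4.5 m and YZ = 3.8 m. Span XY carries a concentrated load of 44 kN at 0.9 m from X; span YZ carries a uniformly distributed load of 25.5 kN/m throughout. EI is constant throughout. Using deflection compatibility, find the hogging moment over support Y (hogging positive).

Take M_Y as the redundant. Released structure: two simple spans XY and YZ with a hinge at Y.
Discontinuity in slope at Y on the released structure — sum the simple-span end rotations:
  span XY: point load 44 at a = 0.9: Pab(L + a)/(6LEI) = 28.51/EI
  span YZ: UDL 25.5: wL³/(24EI) = 58.3/EI
  relative rotation θ_0 = (28.51 + 58.3)/EI = 86.81/EI
A unit hogging moment at Y produces rotation L₁/(3EI) + L₂/(3EI) = 2.767/EI.
Slope continuity at Y: θ_0 = M_Y·2.767/EI, so M_Y = 86.81/2.767 = 31.38 kN·m (hogging).

M_Y = 31.38 kN·m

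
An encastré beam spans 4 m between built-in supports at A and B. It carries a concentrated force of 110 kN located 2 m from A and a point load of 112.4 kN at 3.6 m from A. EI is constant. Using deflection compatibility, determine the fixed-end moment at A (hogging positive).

Take the two fixed-end moments M_A, M_B as redundants; the released structure is the simple span AB.
Simple-span end rotations at A and B under the given loads:
  at A: point load 110 at a = 2: Pab(L + b)/(6LEI) = 110/EI
  at B: point load 110 at a = 2: Pab(L + a)/(6LEI) = 110/EI
  at A: point load 112.4 at a = 3.6: Pab(L + b)/(6LEI) = 29.67/EI
  at B: point load 112.4 at a = 3.6: Pab(L + a)/(6LEI) = 51.25/EI
  θ_A0 = 139.7/EI,  θ_B0 = 161.3/EI
Flexibility coefficients: a unit moment at one end gives L/(3EI) there and L/(6EI) at the far end, so f₁₁ = f₂₂ = 1.333/EI and f₁₂ = f₂₁ = 0.6667/EI.
Compatibility — zero rotation at each built-in end:
  1.333 M_A + 0.6667 M_B = 139.7
  0.6667 M_A + 1.333 M_B = 161.3
Solving the pair gives M_A = 59.05 kN·m and M_B = 91.42 kN·m (hogging).

M_A = 59.05 kN·m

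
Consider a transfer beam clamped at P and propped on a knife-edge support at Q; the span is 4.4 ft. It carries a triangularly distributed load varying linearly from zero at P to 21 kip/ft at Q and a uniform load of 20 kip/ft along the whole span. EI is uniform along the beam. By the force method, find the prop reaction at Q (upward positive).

Take the reaction at Q as the redundant and release it; the primary structure is a cantilever fixed at P.
Deflection at Q on the released cantilever, summing each load's contribution:
  triangular load, peak 21 at the free end: 11w₀L⁴/(120EI) = 721.5/EI
  UDL 20: wL⁴/(8EI) = 937/EI
  δ_0 = 1659/EI
Flexibility coefficient — unit upward force at Q: δ_{QQ} = L³/(3EI) = 28.39/EI.
The prop prevents deflection at Q: R_Q = δ_0/δ_{QQ} = 1659/28.39 = 58.41 kip.

R_Q = 58.41 kip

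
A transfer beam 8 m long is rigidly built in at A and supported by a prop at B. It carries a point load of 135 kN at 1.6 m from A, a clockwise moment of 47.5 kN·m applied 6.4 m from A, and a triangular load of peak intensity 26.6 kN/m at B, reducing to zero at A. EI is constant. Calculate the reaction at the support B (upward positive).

Remove the prop at B; the released (primary) structure is a cantilever built in at A.
Free-end deflection of the primary structure under the applied loading (downward +):
  point load 135 at a = 1.6: Pa²(3L − a)/(6EI) = 1290/EI
  clockwise couple 47.5 at a = 6.4: M₀a(2L − a)/(2EI) = 1459/EI
  triangular load, peak 26.6 at the free end: 11w₀L⁴/(120EI) = 9987/EI
  δ_0 = 12737/EI
Tip deflection under a unit load at B: L³/(3EI) = 170.7/EI.
The prop prevents deflection at B: R_B = δ_0/δ_{BB} = 12737/170.7 = 74.63 kN.

R_B = 74.63 kN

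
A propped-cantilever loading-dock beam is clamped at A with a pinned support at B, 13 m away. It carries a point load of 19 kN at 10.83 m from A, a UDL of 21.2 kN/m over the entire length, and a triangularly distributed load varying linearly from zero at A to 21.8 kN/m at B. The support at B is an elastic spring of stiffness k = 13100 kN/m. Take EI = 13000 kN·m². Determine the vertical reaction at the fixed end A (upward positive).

Choose R_B as the redundant. The primary structure is the cantilever fixed at A.
Deflection at B on the released cantilever, summing each load's contribution:
  point load 19 at a = 10.83: Pa²(3L − a)/(6EI) = 10463/EI
  UDL 21.2: wL⁴/(8EI) = 75687/EI
  triangular load, peak 21.8 at the free end: 11w₀L⁴/(120EI) = 57074/EI
  δ_0 = 143224/EI
Tip deflection under a unit load at B: L³/(3EI) = 732.3/EI.
With EI = 13000 kN·m²: δ_0 = 11.017 m and δ_{BB} = 0.056333 m/kN.
Compatibility — the spring shortens by R_B/k under the reaction it provides: δ_0 − R_B·δ_{BB} = R_B/k. With 1/k = 0.000076 m/kN, R_B = δ_0 / (δ_{BB} + 1/k) = 11.017 / (0.056333 + 0.000076) = 195.3 kN.
Vertical equilibrium: R_A = ΣP − R_B = 436.3 − 195.3 = 241 kN.

R_A = 241 kN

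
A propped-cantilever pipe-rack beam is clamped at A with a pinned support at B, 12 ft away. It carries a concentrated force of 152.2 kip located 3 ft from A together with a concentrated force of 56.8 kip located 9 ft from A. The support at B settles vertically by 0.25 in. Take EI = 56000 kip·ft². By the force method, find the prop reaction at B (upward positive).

R_B = 47 kip

Take the reaction at B as the redundant and release it; the primary structure is a cantilever fixed at A.
Primary-structure tip deflection at B by superposition:
  point load 152.2 at a = 3: Pa²(3L − a)/(6EI) = 7534/EI
  point load 56.8 at a = 9: Pa²(3L − a)/(6EI) = 20704/EI
  δ_0 = 28238/EI
Tip deflection under a unit load at B: L³/(3EI) = 576/EI.
With EI = 56000 kip·ft²: δ_0 = 0.50424 ft and δ_{BB} = 0.010286 ft/kip.
Compatibility — the beam at B must follow the support down by 0.02083 ft: δ_0 − R_B·δ_{BB} = 0.02083, so R_B = (0.50424 − 0.02083)/0.010286 = 47 kip.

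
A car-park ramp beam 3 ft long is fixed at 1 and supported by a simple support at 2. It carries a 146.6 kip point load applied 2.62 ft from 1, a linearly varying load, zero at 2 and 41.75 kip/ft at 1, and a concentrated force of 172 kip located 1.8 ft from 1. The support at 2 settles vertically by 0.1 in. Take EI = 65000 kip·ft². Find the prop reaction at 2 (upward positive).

Choose R_2 as the redundant. The primary structure is the cantilever fixed at 1.
Primary-structure tip deflection at 2 by superposition:
  point load 146.6 at a = 2.62: Pa²(3L − a)/(6EI) = 1070/EI
  triangular load, peak 41.75 at the fixed end: w₀L⁴/(30EI) = 112.7/EI
  point load 172 at a = 1.8: Pa²(3L − a)/(6EI) = 668.7/EI
  δ_0 = 1852/EI
Flexibility coefficient — unit upward force at 2: δ_{22} = L³/(3EI) = 9/EI.
With EI = 65000 kip·ft²: δ_0 = 0.028485 ft and δ_{22} = 0.000138 ft/kip.
Compatibility — the beam at 2 must follow the support down by 0.008333 ft: δ_0 − R_2·δ_{22} = 0.008333, so R_2 = (0.028485 − 0.008333)/0.000138 = 145.5 kip.

R_2 = 145.5 kip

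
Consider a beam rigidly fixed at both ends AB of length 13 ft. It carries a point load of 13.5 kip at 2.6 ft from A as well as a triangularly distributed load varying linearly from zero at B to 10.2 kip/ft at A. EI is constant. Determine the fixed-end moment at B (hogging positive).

M_B = 63.08 kip·ft

Take the two fixed-end moments M_A, M_B as redundants; the released structure is the simple span AB.
On the primary (simply-supported) span, the end slopes from the loading are:
  at A: point load 13.5 at a = 2.6: Pab(L + b)/(6LEI) = 109.5/EI
  at B: point load 13.5 at a = 2.6: Pab(L + a)/(6LEI) = 73.01/EI
  at A: triangular load, peak 10.2: w₀L³/(45EI) = 498/EI
  at B: triangular load, peak 10.2: 7w₀L³/(360EI) = 435.7/EI
  θ_A0 = 607.5/EI,  θ_B0 = 508.7/EI
Flexibility coefficients: a unit moment at one end gives L/(3EI) there and L/(6EI) at the far end, so f₁₁ = f₂₂ = 4.333/EI and f₁₂ = f₂₁ = 2.167/EI.
Compatibility — zero rotation at each built-in end:
  4.333 M_A + 2.167 M_B = 607.5
  2.167 M_A + 4.333 M_B = 508.7
Solving the pair gives M_A = 108.7 kip·ft and M_B = 63.08 kip·ft (hogging).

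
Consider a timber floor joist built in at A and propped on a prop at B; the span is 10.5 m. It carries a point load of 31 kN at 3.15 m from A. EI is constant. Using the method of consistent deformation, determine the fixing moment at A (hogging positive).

M_A = 58.1 kN·m

Release the roller at B. Primary structure: cantilever fixed at A.
Primary-structure tip deflection at B by superposition:
  point load 31 at a = 3.15: Pa²(3L − a)/(6EI) = 1453/EI
Tip deflection under a unit load at B: L³/(3EI) = 385.9/EI.
Compatibility at B: δ_0 − R_B·δ_{BB} = 0, so R_B = 1453/385.9 = 3.767 kN.
Moment equilibrium about A: M_A = Σ(load moments about A) − R_B·L = 97.65 − 3.767×10.5 = 58.1 kN·m.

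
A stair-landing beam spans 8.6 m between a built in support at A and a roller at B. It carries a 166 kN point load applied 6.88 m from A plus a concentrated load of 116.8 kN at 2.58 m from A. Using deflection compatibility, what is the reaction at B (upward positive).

Release the roller at B. Primary structure: cantilever fixed at A.
Free-end deflection of the primary structure under the applied loading (downward +):
  point load 166 at a = 6.88: Pa²(3L − a)/(6EI) = 24777/EI
  point load 116.8 at a = 2.58: Pa²(3L − a)/(6EI) = 3009/EI
  δ_0 = 27786/EI
Flexibility coefficient — unit upward force at B: δ_{BB} = L³/(3EI) = 212/EI.
Compatibility at B: δ_0 − R_B·δ_{BB} = 0, so R_B = 27786/212 = 131.1 kN.

R_B = 131.1 kN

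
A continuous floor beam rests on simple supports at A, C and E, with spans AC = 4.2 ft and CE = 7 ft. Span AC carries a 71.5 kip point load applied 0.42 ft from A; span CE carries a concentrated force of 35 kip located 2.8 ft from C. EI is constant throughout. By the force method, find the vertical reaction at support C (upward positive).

R_C = 41.47 kip

Release continuity at C by inserting a hinge; the redundant is the internal moment M_C. The primary structure is two simply-supported spans AC and CE.
Rotations at C on the released spans (each span's end-slope, ×1/EI):
  span AC: point load 71.5 at a = 0.42: Pab(L + a)/(6LEI) = 20.81/EI
  span CE: point load 35 at a = 2.8: Pab(L + b)/(6LEI) = 109.8/EI
  relative rotation θ_0 = (20.81 + 109.8)/EI = 130.6/EI
A unit hogging moment at C produces rotation L₁/(3EI) + L₂/(3EI) = 3.733/EI.
Slope continuity at C: θ_0 = M_C·3.733/EI, so M_C = 130.6/3.733 = 34.97 kip·ft (hogging).
Span AC, ΣM about A with M_C applied at C: R_C^{AC}·4.2 = 30.03 + 34.97, so R_C^{AC} = 15.48 kip and R_A = 71.5 − 15.48 = 56.02 kip.
Span CE, ΣM about E: R_C^{CE}·7 = 147 + 34.97, so R_C^{CE} = 26 kip and R_E = 35 − 26 = 9.004 kip.
R_C = 15.48 + 26 = 41.47 kip.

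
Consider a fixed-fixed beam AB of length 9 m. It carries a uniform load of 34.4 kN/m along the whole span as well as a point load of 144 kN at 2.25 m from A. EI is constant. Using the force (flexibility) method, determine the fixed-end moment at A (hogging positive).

Release both end moments; the primary structure is a simply-supported span AB with redundants M_A and M_B.
End rotations of the released simple span under the applied load (×1/EI):
  at A: UDL 34.4: wL³/(24EI) = 1045/EI
  at B: UDL 34.4: wL³/(24EI) = 1045/EI
  at A: point load 144 at a = 2.25: Pab(L + b)/(6LEI) = 637.9/EI
  at B: point load 144 at a = 2.25: Pab(L + a)/(6LEI) = 455.6/EI
  θ_A0 = 1683/EI,  θ_B0 = 1501/EI
Flexibility coefficients: a unit moment at one end gives L/(3EI) there and L/(6EI) at the far end, so f₁₁ = f₂₂ = 3/EI and f₁₂ = f₂₁ = 1.5/EI.
Compatibility — zero rotation at each built-in end:
  3 M_A + 1.5 M_B = 1683
  1.5 M_A + 3 M_B = 1501
Solving the pair gives M_A = 414.4 kN·m and M_B = 292.9 kN·m (hogging).

M_A = 414.4 kN·m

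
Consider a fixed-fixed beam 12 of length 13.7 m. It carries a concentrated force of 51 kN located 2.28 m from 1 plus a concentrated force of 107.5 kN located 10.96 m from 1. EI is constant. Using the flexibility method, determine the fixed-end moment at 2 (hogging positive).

M_2 = 204.6 kN·m

Release both end moments; the primary structure is a simply-supported span 12 with redundants M_1 and M_2.
On the primary (simply-supported) span, the end slopes from the loading are:
  at 1: point load 51 at a = 2.28: Pab(L + b)/(6LEI) = 405.8/EI
  at 2: point load 51 at a = 2.28: Pab(L + a)/(6LEI) = 258.2/EI
  at 1: point load 107.5 at a = 10.96: Pab(L + b)/(6LEI) = 645.7/EI
  at 2: point load 107.5 at a = 10.96: Pab(L + a)/(6LEI) = 968.5/EI
  θ_10 = 1051/EI,  θ_20 = 1227/EI
Flexibility coefficients: a unit moment at one end gives L/(3EI) there and L/(6EI) at the far end, so f₁₁ = f₂₂ = 4.567/EI and f₁₂ = f₂₁ = 2.283/EI.
Compatibility — zero rotation at each built-in end:
  4.567 M_1 + 2.283 M_2 = 1051
  2.283 M_1 + 4.567 M_2 = 1227
Solving the pair gives M_1 = 127.9 kN·m and M_2 = 204.6 kN·m (hogging).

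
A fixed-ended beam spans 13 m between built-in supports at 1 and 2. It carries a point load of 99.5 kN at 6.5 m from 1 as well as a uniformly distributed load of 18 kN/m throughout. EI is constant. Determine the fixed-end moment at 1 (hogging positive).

M_1 = 415.2 kN·m

Release both end moments; the primary structure is a simply-supported span 12 with redundants M_1 and M_2.
On the primary (simply-supported) span, the end slopes from the loading are:
  at 1: point load 99.5 at a = 6.5: Pab(L + b)/(6LEI) = 1051/EI
  at 2: point load 99.5 at a = 6.5: Pab(L + a)/(6LEI) = 1051/EI
  at 1: UDL 18: wL³/(24EI) = 1648/EI
  at 2: UDL 18: wL³/(24EI) = 1648/EI
  θ_10 = 2699/EI,  θ_20 = 2699/EI
Flexibility coefficients: a unit moment at one end gives L/(3EI) there and L/(6EI) at the far end, so f₁₁ = f₂₂ = 4.333/EI and f₁₂ = f₂₁ = 2.167/EI.
Compatibility — zero rotation at each built-in end:
  4.333 M_1 + 2.167 M_2 = 2699
  2.167 M_1 + 4.333 M_2 = 2699
Solving the pair gives M_1 = 415.2 kN·m and M_2 = 415.2 kN·m (hogging).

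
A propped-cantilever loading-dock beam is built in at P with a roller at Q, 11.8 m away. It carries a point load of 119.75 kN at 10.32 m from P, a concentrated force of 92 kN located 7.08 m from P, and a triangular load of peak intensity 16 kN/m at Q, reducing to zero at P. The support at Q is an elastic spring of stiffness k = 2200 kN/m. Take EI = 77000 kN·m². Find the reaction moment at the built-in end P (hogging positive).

M_P = 533.5 kN·m

Choose R_Q as the redundant. The primary structure is the cantilever fixed at P.
Downward deflection at the released point Q due to the loads:
  point load 119.75 at a = 10.32: Pa²(3L − a)/(6EI) = 53310/EI
  point load 92 at a = 7.08: Pa²(3L − a)/(6EI) = 21767/EI
  triangular load, peak 16 at the free end: 11w₀L⁴/(120EI) = 28435/EI
  δ_0 = 103513/EI
Flexibility coefficient — unit upward force at Q: δ_{QQ} = L³/(3EI) = 547.7/EI.
With EI = 77000 kN·m²: δ_0 = 1.3443 m and δ_{QQ} = 0.007113 m/kN.
Compatibility — the spring shortens by R_Q/k under the reaction it provides: δ_0 − R_Q·δ_{QQ} = R_Q/k. With 1/k = 0.000455 m/kN, R_Q = δ_0 / (δ_{QQ} + 1/k) = 1.3443 / (0.007113 + 0.000455) = 177.6 kN.
Moment equilibrium about P: M_P = Σ(load moments about P) − R_Q·L = 2630 − 177.6×11.8 = 533.5 kN·m.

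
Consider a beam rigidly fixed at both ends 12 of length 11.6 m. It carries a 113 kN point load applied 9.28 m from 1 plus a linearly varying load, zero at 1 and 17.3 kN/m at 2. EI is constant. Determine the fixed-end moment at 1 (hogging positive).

M_1 = 119.5 kN·m

Take the two fixed-end moments M_1, M_2 as redundants; the released structure is the simple span 12.
Simple-span end rotations at 1 and 2 under the given loads:
  at 1: point load 113 at a = 9.28: Pab(L + b)/(6LEI) = 486.6/EI
  at 2: point load 113 at a = 9.28: Pab(L + a)/(6LEI) = 729.9/EI
  at 1: triangular load, peak 17.3: 7w₀L³/(360EI) = 525.1/EI
  at 2: triangular load, peak 17.3: w₀L³/(45EI) = 600.1/EI
  θ_10 = 1012/EI,  θ_20 = 1330/EI
Flexibility coefficients: a unit moment at one end gives L/(3EI) there and L/(6EI) at the far end, so f₁₁ = f₂₂ = 3.867/EI and f₁₂ = f₂₁ = 1.933/EI.
Compatibility — zero rotation at each built-in end:
  3.867 M_1 + 1.933 M_2 = 1012
  1.933 M_1 + 3.867 M_2 = 1330
Solving the pair gives M_1 = 119.5 kN·m and M_2 = 284.2 kN·m (hogging).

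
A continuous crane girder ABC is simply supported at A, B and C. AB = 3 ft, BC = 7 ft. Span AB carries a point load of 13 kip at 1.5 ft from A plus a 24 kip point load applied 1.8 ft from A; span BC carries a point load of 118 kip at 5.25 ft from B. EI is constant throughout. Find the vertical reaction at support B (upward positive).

R_B = 85.69 kip

Release continuity at B by inserting a hinge; the redundant is the internal moment M_B. The primary structure is two simply-supported spans AB and BC.
Rotations at B on the released spans (each span's end-slope, ×1/EI):
  span AB: point load 13 at a = 1.5: Pab(L + a)/(6LEI) = 7.312/EI
  span AB: point load 24 at a = 1.8: Pab(L + a)/(6LEI) = 13.82/EI
  span BC: point load 118 at a = 5.25: Pab(L + b)/(6LEI) = 225.9/EI
  relative rotation θ_0 = (21.14 + 225.9)/EI = 247/EI
A unit hogging moment at B produces rotation L₁/(3EI) + L₂/(3EI) = 3.333/EI.
Compatibility: M_B·(L₁+L₂)/(3EI) = θ_0, giving M_B = 74.1 kip·ft (hogging).
Span AB, ΣM about A with M_B applied at B: R_B^{AB}·3 = 62.7 + 74.1, so R_B^{AB} = 45.6 kip and R_A = 37 − 45.6 = -8.6 kip.
Span BC, ΣM about C: R_B^{BC}·7 = 206.5 + 74.1, so R_B^{BC} = 40.09 kip and R_C = 118 − 40.09 = 77.91 kip.
R_B = 45.6 + 40.09 = 85.69 kip.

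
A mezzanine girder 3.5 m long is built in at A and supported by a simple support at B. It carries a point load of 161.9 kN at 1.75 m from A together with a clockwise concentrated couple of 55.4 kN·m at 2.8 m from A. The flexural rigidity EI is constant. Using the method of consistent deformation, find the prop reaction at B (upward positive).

Release the roller at B. Primary structure: cantilever fixed at A.
Deflection at B on the released cantilever, summing each load's contribution:
  point load 161.9 at a = 1.75: Pa²(3L − a)/(6EI) = 723.1/EI
  clockwise couple 55.4 at a = 2.8: M₀a(2L − a)/(2EI) = 325.8/EI
  δ_0 = 1049/EI
Flexibility coefficient — unit upward force at B: δ_{BB} = L³/(3EI) = 14.29/EI.
Compatibility at B: δ_0 − R_B·δ_{BB} = 0, so R_B = 1049/14.29 = 73.39 kN.

R_B = 73.39 kN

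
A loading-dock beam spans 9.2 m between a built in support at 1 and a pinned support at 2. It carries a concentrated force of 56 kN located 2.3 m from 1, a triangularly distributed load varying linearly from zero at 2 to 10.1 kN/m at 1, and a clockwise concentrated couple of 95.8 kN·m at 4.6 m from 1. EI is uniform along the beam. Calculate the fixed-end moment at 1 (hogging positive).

M_1 = 129.5 kN·m

Remove the prop at 2; the released (primary) structure is a cantilever built in at 1.
Downward deflection at the released point 2 due to the loads:
  point load 56 at a = 2.3: Pa²(3L − a)/(6EI) = 1249/EI
  triangular load, peak 10.1 at the fixed end: w₀L⁴/(30EI) = 2412/EI
  clockwise couple 95.8 at a = 4.6: M₀a(2L − a)/(2EI) = 3041/EI
  δ_0 = 6702/EI
Flexibility coefficient — unit upward force at 2: δ_{22} = L³/(3EI) = 259.6/EI.
Compatibility at 2: δ_0 − R_2·δ_{22} = 0, so R_2 = 6702/259.6 = 25.82 kN.
Moment equilibrium about 1: M_1 = Σ(load moments about 1) − R_2·L = 367.1 − 25.82×9.2 = 129.5 kN·m.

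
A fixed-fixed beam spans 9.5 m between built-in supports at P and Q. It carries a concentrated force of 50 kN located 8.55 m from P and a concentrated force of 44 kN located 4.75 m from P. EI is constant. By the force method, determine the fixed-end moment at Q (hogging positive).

Release both end moments; the primary structure is a simply-supported span PQ with redundants M_P and M_Q.
On the primary (simply-supported) span, the end slopes from the loading are:
  at P: point load 50 at a = 8.55: Pab(L + b)/(6LEI) = 74.46/EI
  at Q: point load 50 at a = 8.55: Pab(L + a)/(6LEI) = 128.6/EI
  at P: point load 44 at a = 4.75: Pab(L + b)/(6LEI) = 248.2/EI
  at Q: point load 44 at a = 4.75: Pab(L + a)/(6LEI) = 248.2/EI
  θ_P0 = 322.6/EI,  θ_Q0 = 376.8/EI
Flexibility coefficients: a unit moment at one end gives L/(3EI) there and L/(6EI) at the far end, so f₁₁ = f₂₂ = 3.167/EI and f₁₂ = f₂₁ = 1.583/EI.
Compatibility — zero rotation at each built-in end:
  3.167 M_P + 1.583 M_Q = 322.6
  1.583 M_P + 3.167 M_Q = 376.8
Solving the pair gives M_P = 56.52 kN·m and M_Q = 90.72 kN·m (hogging).

M_Q = 90.72 kN·m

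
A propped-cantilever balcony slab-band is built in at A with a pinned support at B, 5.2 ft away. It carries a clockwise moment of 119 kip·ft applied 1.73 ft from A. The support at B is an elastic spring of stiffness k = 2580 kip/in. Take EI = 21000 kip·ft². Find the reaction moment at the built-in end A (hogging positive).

M_A = 21.4 kip·ft

Choose R_B as the redundant. The primary structure is the cantilever fixed at A.
Primary-structure tip deflection at B by superposition:
  clockwise couple 119 at a = 1.73: M₀a(2L − a)/(2EI) = 892.4/EI
Flexibility coefficient — unit upward force at B: δ_{BB} = L³/(3EI) = 46.87/EI.
With EI = 21000 kip·ft²: δ_0 = 0.042497 ft and δ_{BB} = 0.002232 ft/kip.
Compatibility — the spring shortens by R_B/k under the reaction it provides: δ_0 − R_B·δ_{BB} = R_B/k. With 1/k = 1/(2580×12) ft/kip = 0.000032 ft/kip, R_B = δ_0 / (δ_{BB} + 1/k) = 0.042497 / (0.002232 + 0.000032) = 18.77 kip.
Moment equilibrium about A: M_A = Σ(load moments about A) − R_B·L = 119 − 18.77×5.2 = 21.4 kip·ft.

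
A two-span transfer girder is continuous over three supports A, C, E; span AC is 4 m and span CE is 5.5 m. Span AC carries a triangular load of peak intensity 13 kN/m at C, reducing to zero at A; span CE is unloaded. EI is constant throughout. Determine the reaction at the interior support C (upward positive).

Release continuity at C by inserting a hinge; the redundant is the internal moment M_C. The primary structure is two simply-supported spans AC and CE.
Rotations at C on the released spans (each span's end-slope, ×1/EI):
  span AC: triangular load, peak 13: w₀L³/(45EI) = 18.49/EI
  relative rotation θ_0 = (18.49 + 0)/EI = 18.49/EI
A unit hogging moment at C produces rotation L₁/(3EI) + L₂/(3EI) = 3.167/EI.
Slope continuity at C: θ_0 = M_C·3.167/EI, so M_C = 18.49/3.167 = 5.839 kN·m (hogging).
Span AC, ΣM about A with M_C applied at C: R_C^{AC}·4 = 69.33 + 5.839, so R_C^{AC} = 18.79 kN and R_A = 26 − 18.79 = 7.207 kN.
Span CE, ΣM about E: R_C^{CE}·5.5 = 0 + 5.839, so R_C^{CE} = 1.062 kN and R_E = 0 − 1.062 = -1.062 kN.
R_C = 18.79 + 1.062 = 19.85 kN.

R_C = 19.85 kN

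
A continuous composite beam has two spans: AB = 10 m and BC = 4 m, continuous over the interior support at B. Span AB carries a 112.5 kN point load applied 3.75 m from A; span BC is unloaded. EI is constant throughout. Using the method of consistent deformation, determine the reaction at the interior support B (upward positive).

Insert a hinge at B; M_B is the redundant, and each span becomes simply supported.
End slopes at the hinge B, treating each span as simply supported:
  span AB: point load 112.5 at a = 3.75: Pab(L + a)/(6LEI) = 604.2/EI
  relative rotation θ_0 = (604.2 + 0)/EI = 604.2/EI
A unit hogging moment at B produces rotation L₁/(3EI) + L₂/(3EI) = 4.667/EI.
Compatibility: M_B·(L₁+L₂)/(3EI) = θ_0, giving M_B = 129.5 kN·m (hogging).
Span AB, ΣM about A with M_B applied at B: R_B^{AB}·10 = 421.9 + 129.5, so R_B^{AB} = 55.14 kN and R_A = 112.5 − 55.14 = 57.36 kN.
Span BC, ΣM about C: R_B^{BC}·4 = 0 + 129.5, so R_B^{BC} = 32.37 kN and R_C = 0 − 32.37 = -32.37 kN.
R_B = 55.14 + 32.37 = 87.51 kN.

R_B = 87.51 kN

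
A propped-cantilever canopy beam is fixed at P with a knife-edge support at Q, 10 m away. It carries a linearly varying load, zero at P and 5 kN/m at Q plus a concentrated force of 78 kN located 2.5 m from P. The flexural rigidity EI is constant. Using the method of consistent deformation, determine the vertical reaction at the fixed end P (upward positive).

R_P = 82.55 kN

Choose R_Q as the redundant. The primary structure is the cantilever fixed at P.
Primary-structure tip deflection at Q by superposition:
  triangular load, peak 5 at the free end: 11w₀L⁴/(120EI) = 4583/EI
  point load 78 at a = 2.5: Pa²(3L − a)/(6EI) = 2234/EI
  δ_0 = 6818/EI
Flexibility coefficient — unit upward force at Q: δ_{QQ} = L³/(3EI) = 333.3/EI.
Compatibility at Q: δ_0 − R_Q·δ_{QQ} = 0, so R_Q = 6818/333.3 = 20.45 kN.
Vertical equilibrium: R_P = ΣP − R_Q = 103 − 20.45 = 82.55 kN.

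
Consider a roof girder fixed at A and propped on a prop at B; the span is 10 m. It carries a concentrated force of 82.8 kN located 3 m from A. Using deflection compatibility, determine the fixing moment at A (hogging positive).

Choose R_B as the redundant. The primary structure is the cantilever fixed at A.
Downward deflection at the released point B due to the loads:
  point load 82.8 at a = 3: Pa²(3L − a)/(6EI) = 3353/EI
Flexibility coefficient — unit upward force at B: δ_{BB} = L³/(3EI) = 333.3/EI.
The prop prevents deflection at B: R_B = δ_0/δ_{BB} = 3353/333.3 = 10.06 kN.
Moment equilibrium about A: M_A = Σ(load moments about A) − R_B·L = 248.4 − 10.06×10 = 147.8 kN·m.

M_A = 147.8 kN·m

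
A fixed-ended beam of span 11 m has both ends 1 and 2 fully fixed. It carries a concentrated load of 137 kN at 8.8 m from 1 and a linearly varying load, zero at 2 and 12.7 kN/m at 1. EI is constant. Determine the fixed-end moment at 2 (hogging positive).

Take the two fixed-end moments M_1, M_2 as redundants; the released structure is the simple span 12.
Simple-span end rotations at 1 and 2 under the given loads:
  at 1: point load 137 at a = 8.8: Pab(L + b)/(6LEI) = 530.5/EI
  at 2: point load 137 at a = 8.8: Pab(L + a)/(6LEI) = 795.7/EI
  at 1: triangular load, peak 12.7: w₀L³/(45EI) = 375.6/EI
  at 2: triangular load, peak 12.7: 7w₀L³/(360EI) = 328.7/EI
  θ_10 = 906.1/EI,  θ_20 = 1124/EI
Flexibility coefficients: a unit moment at one end gives L/(3EI) there and L/(6EI) at the far end, so f₁₁ = f₂₂ = 3.667/EI and f₁₂ = f₂₁ = 1.833/EI.
Compatibility — zero rotation at each built-in end:
  3.667 M_1 + 1.833 M_2 = 906.1
  1.833 M_1 + 3.667 M_2 = 1124
Solving the pair gives M_1 = 125.1 kN·m and M_2 = 244.1 kN·m (hogging).

M_2 = 244.1 kN·m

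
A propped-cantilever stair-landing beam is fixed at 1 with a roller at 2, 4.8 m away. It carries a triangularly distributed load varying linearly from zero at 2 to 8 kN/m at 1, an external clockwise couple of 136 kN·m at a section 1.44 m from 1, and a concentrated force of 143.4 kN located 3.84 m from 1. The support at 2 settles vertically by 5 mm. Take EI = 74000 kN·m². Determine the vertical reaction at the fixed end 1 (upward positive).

Choose R_2 as the redundant. The primary structure is the cantilever fixed at 1.
Primary-structure tip deflection at 2 by superposition:
  triangular load, peak 8 at the fixed end: w₀L⁴/(30EI) = 141.6/EI
  clockwise couple 136 at a = 1.44: M₀a(2L − a)/(2EI) = 799/EI
  point load 143.4 at a = 3.84: Pa²(3L − a)/(6EI) = 3722/EI
  δ_0 = 4662/EI
Tip deflection under a unit load at 2: L³/(3EI) = 36.86/EI.
With EI = 74000 kN·m²: δ_0 = 0.063002 m and δ_{22} = 0.000498 m/kN.
Compatibility — the beam at 2 must follow the support down by 0.005 m: δ_0 − R_2·δ_{22} = 0.005, so R_2 = (0.063002 − 0.005)/0.000498 = 116.4 kN.
Vertical equilibrium: R_1 = ΣP − R_2 = 162.6 − 116.4 = 46.17 kN.

R_1 = 46.17 kN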